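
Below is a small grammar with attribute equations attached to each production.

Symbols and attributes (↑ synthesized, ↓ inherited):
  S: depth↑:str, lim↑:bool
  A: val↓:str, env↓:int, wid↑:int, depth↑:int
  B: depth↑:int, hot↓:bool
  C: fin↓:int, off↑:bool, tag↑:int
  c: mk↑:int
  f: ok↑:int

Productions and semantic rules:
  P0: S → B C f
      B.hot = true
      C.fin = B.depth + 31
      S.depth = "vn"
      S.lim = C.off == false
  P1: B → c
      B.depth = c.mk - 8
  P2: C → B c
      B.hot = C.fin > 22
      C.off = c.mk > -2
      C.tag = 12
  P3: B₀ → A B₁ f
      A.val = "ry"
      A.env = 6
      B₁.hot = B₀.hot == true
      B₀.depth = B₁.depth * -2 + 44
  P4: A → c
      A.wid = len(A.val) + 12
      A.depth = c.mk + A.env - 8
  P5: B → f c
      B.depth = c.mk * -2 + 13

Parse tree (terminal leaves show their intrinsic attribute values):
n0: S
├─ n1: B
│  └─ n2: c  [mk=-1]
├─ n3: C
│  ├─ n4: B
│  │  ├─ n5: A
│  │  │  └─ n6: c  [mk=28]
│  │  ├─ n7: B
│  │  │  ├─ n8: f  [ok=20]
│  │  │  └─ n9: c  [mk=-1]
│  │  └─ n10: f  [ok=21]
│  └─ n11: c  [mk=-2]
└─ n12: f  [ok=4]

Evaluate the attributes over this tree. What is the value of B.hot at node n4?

false

1. n1.hot = true  [true]
2. n2.mk = -1  [terminal]
3. n1.depth = -9  [c.mk - 8]
4. n3.fin = 22  [B.depth + 31]
5. n4.hot = false  [C.fin > 22]
6. n5.val = "ry"  ["ry"]
7. n5.env = 6  [6]
8. n6.mk = 28  [terminal]
9. n5.wid = 14  [len(A.val) + 12]
10. n5.depth = 26  [c.mk + A.env - 8]
11. n7.hot = false  [B₀.hot == true]
12. n8.ok = 20  [terminal]
13. n9.mk = -1  [terminal]
14. n7.depth = 15  [c.mk * -2 + 13]
15. n10.ok = 21  [terminal]
16. n4.depth = 14  [B₁.depth * -2 + 44]
17. n11.mk = -2  [terminal]
18. n3.off = false  [c.mk > -2]
19. n3.tag = 12  [12]
20. n12.ok = 4  [terminal]
21. n0.depth = "vn"  ["vn"]
22. n0.lim = true  [C.off == false]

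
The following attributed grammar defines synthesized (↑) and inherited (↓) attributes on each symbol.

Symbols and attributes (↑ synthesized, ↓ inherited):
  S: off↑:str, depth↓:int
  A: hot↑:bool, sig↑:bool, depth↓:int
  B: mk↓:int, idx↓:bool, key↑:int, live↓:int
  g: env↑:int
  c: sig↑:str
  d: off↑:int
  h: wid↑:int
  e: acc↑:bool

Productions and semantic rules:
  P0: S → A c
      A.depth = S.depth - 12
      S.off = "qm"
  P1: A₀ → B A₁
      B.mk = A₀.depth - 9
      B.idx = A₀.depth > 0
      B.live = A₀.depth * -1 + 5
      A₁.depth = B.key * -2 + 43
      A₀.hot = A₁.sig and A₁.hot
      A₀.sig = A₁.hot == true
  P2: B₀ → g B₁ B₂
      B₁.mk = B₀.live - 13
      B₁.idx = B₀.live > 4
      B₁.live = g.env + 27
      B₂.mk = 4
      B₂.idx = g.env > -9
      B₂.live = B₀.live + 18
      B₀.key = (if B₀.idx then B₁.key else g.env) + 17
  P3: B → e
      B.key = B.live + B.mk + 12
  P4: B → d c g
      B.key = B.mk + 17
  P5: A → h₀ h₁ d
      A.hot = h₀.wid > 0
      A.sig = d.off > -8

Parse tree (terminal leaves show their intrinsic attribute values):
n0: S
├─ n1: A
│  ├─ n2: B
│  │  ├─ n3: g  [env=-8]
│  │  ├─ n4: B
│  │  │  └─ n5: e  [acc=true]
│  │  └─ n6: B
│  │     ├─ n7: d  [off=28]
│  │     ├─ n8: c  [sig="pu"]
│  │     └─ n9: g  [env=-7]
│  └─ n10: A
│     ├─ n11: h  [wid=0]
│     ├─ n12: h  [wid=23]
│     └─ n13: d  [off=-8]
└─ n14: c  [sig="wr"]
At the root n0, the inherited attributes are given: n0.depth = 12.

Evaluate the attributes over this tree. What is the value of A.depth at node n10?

1. n0.depth = 12  [given at root]
2. n1.depth = 0  [S.depth - 12]
3. n2.mk = -9  [A₀.depth - 9]
4. n2.idx = false  [A₀.depth > 0]
5. n2.live = 5  [A₀.depth * -1 + 5]
6. n3.env = -8  [terminal]
7. n4.mk = -8  [B₀.live - 13]
8. n4.idx = true  [B₀.live > 4]
9. n4.live = 19  [g.env + 27]
10. n5.acc = true  [terminal]
11. n4.key = 23  [B.live + B.mk + 12]
12. n6.mk = 4  [4]
13. n6.idx = true  [g.env > -9]
14. n6.live = 23  [B₀.live + 18]
15. n7.off = 28  [terminal]
16. n8.sig = "pu"  [terminal]
17. n9.env = -7  [terminal]
18. n6.key = 21  [B.mk + 17]
19. n2.key = 9  [(if B₀.idx then B₁.key else g.env) + 17]
20. n10.depth = 25  [B.key * -2 + 43]
21. n11.wid = 0  [terminal]
22. n12.wid = 23  [terminal]
23. n13.off = -8  [terminal]
24. n10.hot = false  [h₀.wid > 0]
25. n10.sig = false  [d.off > -8]
26. n1.hot = false  [A₁.sig and A₁.hot]
27. n1.sig = false  [A₁.hot == true]
28. n14.sig = "wr"  [terminal]
29. n0.off = "qm"  ["qm"]

25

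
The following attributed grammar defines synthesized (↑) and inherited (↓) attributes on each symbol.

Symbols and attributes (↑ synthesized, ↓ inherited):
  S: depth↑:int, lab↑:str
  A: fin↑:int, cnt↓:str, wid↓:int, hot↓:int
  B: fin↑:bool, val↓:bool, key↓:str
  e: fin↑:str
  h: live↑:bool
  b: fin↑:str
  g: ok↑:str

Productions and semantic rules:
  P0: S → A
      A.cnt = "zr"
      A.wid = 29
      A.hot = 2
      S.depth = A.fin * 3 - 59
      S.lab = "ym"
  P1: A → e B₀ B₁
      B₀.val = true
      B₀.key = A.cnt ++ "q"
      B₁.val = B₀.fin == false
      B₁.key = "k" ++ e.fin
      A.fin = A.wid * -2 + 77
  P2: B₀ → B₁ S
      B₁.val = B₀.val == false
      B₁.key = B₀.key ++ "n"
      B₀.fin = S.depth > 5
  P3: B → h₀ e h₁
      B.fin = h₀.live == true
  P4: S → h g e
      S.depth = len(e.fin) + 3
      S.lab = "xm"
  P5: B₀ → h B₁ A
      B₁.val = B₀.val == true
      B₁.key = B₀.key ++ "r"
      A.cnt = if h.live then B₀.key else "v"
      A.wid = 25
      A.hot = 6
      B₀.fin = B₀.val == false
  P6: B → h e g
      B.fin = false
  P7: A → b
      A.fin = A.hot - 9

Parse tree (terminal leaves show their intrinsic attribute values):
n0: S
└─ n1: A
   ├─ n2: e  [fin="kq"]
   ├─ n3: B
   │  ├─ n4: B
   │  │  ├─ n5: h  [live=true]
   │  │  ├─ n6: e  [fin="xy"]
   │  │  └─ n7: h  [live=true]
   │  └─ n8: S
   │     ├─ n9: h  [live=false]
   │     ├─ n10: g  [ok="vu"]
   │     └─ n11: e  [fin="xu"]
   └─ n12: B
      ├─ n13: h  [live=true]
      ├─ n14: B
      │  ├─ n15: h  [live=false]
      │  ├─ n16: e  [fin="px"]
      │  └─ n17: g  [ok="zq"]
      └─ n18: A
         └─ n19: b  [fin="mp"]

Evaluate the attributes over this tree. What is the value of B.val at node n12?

1. n1.cnt = "zr"  ["zr"]
2. n1.wid = 29  [29]
3. n1.hot = 2  [2]
4. n2.fin = "kq"  [terminal]
5. n3.val = true  [true]
6. n3.key = "zrq"  [A.cnt ++ "q"]
7. n4.val = false  [B₀.val == false]
8. n4.key = "zrqn"  [B₀.key ++ "n"]
9. n5.live = true  [terminal]
10. n6.fin = "xy"  [terminal]
11. n7.live = true  [terminal]
12. n4.fin = true  [h₀.live == true]
13. n9.live = false  [terminal]
14. n10.ok = "vu"  [terminal]
15. n11.fin = "xu"  [terminal]
16. n8.depth = 5  [len(e.fin) + 3]
17. n8.lab = "xm"  ["xm"]
18. n3.fin = false  [S.depth > 5]
19. n12.val = true  [B₀.fin == false]
20. n12.key = "kkq"  ["k" ++ e.fin]
21. n13.live = true  [terminal]
22. n14.val = true  [B₀.val == true]
23. n14.key = "kkqr"  [B₀.key ++ "r"]
24. n15.live = false  [terminal]
25. n16.fin = "px"  [terminal]
26. n17.ok = "zq"  [terminal]
27. n14.fin = false  [false]
28. n18.cnt = "kkq"  [if h.live then B₀.key else "v"]
29. n18.wid = 25  [25]
30. n18.hot = 6  [6]
31. n19.fin = "mp"  [terminal]
32. n18.fin = -3  [A.hot - 9]
33. n12.fin = false  [B₀.val == false]
34. n1.fin = 19  [A.wid * -2 + 77]
35. n0.depth = -2  [A.fin * 3 - 59]
36. n0.lab = "ym"  ["ym"]

true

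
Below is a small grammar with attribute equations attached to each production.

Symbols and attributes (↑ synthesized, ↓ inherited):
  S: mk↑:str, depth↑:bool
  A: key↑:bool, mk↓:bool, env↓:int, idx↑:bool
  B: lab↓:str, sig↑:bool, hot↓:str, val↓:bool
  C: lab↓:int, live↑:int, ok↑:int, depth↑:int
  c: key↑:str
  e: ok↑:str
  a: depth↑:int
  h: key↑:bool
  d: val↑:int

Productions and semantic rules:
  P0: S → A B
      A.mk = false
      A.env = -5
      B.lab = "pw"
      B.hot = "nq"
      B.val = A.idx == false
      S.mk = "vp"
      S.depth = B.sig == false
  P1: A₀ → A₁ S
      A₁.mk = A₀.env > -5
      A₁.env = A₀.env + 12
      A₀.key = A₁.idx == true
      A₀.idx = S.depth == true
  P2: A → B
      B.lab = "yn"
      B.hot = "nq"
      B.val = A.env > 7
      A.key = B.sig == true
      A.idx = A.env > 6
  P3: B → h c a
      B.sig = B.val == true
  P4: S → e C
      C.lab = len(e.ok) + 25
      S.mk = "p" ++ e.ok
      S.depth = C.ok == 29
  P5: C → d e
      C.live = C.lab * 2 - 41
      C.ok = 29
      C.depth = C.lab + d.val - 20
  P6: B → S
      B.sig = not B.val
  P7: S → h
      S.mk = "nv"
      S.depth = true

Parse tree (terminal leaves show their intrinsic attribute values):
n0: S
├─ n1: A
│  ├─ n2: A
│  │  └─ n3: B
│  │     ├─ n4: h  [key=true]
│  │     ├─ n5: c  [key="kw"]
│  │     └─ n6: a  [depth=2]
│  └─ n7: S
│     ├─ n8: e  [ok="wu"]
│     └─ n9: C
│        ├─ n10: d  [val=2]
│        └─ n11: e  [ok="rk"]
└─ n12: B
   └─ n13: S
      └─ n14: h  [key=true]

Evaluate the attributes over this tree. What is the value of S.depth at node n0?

1. n1.mk = false  [false]
2. n1.env = -5  [-5]
3. n2.mk = false  [A₀.env > -5]
4. n2.env = 7  [A₀.env + 12]
5. n3.lab = "yn"  ["yn"]
6. n3.hot = "nq"  ["nq"]
7. n3.val = false  [A.env > 7]
8. n4.key = true  [terminal]
9. n5.key = "kw"  [terminal]
10. n6.depth = 2  [terminal]
11. n3.sig = false  [B.val == true]
12. n2.key = false  [B.sig == true]
13. n2.idx = true  [A.env > 6]
14. n8.ok = "wu"  [terminal]
15. n9.lab = 27  [len(e.ok) + 25]
16. n10.val = 2  [terminal]
17. n11.ok = "rk"  [terminal]
18. n9.live = 13  [C.lab * 2 - 41]
19. n9.ok = 29  [29]
20. n9.depth = 9  [C.lab + d.val - 20]
21. n7.mk = "pwu"  ["p" ++ e.ok]
22. n7.depth = true  [C.ok == 29]
23. n1.key = true  [A₁.idx == true]
24. n1.idx = true  [S.depth == true]
25. n12.lab = "pw"  ["pw"]
26. n12.hot = "nq"  ["nq"]
27. n12.val = false  [A.idx == false]
28. n14.key = true  [terminal]
29. n13.mk = "nv"  ["nv"]
30. n13.depth = true  [true]
31. n12.sig = true  [not B.val]
32. n0.mk = "vp"  ["vp"]
33. n0.depth = false  [B.sig == false]

false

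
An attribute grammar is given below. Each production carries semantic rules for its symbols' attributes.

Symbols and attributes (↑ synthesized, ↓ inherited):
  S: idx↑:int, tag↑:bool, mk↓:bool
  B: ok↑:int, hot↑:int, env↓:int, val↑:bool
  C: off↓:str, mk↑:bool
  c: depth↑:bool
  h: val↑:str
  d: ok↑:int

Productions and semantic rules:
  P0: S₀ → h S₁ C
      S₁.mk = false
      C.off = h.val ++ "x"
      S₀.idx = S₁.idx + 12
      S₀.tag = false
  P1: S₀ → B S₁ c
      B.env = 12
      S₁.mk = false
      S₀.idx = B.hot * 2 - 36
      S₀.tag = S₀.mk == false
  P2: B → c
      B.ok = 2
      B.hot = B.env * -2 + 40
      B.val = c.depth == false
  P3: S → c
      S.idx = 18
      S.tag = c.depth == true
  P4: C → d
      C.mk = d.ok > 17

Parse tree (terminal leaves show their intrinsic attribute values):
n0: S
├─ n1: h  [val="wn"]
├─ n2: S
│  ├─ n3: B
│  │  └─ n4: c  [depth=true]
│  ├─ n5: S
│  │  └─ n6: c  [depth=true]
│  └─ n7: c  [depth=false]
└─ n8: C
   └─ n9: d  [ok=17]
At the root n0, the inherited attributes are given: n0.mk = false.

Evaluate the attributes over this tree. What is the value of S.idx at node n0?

8

1. n0.mk = false  [given at root]
2. n1.val = "wn"  [terminal]
3. n2.mk = false  [false]
4. n3.env = 12  [12]
5. n4.depth = true  [terminal]
6. n3.ok = 2  [2]
7. n3.hot = 16  [B.env * -2 + 40]
8. n3.val = false  [c.depth == false]
9. n5.mk = false  [false]
10. n6.depth = true  [terminal]
11. n5.idx = 18  [18]
12. n5.tag = true  [c.depth == true]
13. n7.depth = false  [terminal]
14. n2.idx = -4  [B.hot * 2 - 36]
15. n2.tag = true  [S₀.mk == false]
16. n8.off = "wnx"  [h.val ++ "x"]
17. n9.ok = 17  [terminal]
18. n8.mk = false  [d.ok > 17]
19. n0.idx = 8  [S₁.idx + 12]
20. n0.tag = false  [false]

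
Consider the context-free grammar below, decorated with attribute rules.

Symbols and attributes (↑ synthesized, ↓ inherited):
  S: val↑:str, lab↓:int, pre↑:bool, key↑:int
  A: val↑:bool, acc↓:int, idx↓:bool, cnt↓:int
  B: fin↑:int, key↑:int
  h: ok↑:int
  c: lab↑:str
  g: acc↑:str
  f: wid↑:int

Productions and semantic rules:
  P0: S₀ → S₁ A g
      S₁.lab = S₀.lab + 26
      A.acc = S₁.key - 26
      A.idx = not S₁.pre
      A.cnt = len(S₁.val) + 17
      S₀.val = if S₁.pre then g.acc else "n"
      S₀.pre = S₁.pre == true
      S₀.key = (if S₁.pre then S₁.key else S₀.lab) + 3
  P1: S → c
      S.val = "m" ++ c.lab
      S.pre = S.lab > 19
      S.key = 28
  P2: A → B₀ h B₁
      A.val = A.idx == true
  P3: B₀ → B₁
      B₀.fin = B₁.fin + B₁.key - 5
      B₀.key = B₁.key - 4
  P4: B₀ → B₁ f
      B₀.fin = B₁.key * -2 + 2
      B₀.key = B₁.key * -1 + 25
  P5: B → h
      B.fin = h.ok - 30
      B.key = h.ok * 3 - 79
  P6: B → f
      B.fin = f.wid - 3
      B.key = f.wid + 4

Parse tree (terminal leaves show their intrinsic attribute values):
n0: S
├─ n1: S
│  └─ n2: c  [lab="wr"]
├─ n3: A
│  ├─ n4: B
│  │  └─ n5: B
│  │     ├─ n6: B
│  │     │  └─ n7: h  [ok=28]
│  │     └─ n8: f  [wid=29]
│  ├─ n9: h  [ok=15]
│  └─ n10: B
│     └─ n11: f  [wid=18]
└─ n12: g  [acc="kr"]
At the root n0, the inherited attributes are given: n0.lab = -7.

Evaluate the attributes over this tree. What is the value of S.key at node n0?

-4

1. n0.lab = -7  [given at root]
2. n1.lab = 19  [S₀.lab + 26]
3. n2.lab = "wr"  [terminal]
4. n1.val = "mwr"  ["m" ++ c.lab]
5. n1.pre = false  [S.lab > 19]
6. n1.key = 28  [28]
7. n3.acc = 2  [S₁.key - 26]
8. n3.idx = true  [not S₁.pre]
9. n3.cnt = 20  [len(S₁.val) + 17]
10. n7.ok = 28  [terminal]
11. n6.fin = -2  [h.ok - 30]
12. n6.key = 5  [h.ok * 3 - 79]
13. n8.wid = 29  [terminal]
14. n5.fin = -8  [B₁.key * -2 + 2]
15. n5.key = 20  [B₁.key * -1 + 25]
16. n4.fin = 7  [B₁.fin + B₁.key - 5]
17. n4.key = 16  [B₁.key - 4]
18. n9.ok = 15  [terminal]
19. n11.wid = 18  [terminal]
20. n10.fin = 15  [f.wid - 3]
21. n10.key = 22  [f.wid + 4]
22. n3.val = true  [A.idx == true]
23. n12.acc = "kr"  [terminal]
24. n0.val = "n"  [if S₁.pre then g.acc else "n"]
25. n0.pre = false  [S₁.pre == true]
26. n0.key = -4  [(if S₁.pre then S₁.key else S₀.lab) + 3]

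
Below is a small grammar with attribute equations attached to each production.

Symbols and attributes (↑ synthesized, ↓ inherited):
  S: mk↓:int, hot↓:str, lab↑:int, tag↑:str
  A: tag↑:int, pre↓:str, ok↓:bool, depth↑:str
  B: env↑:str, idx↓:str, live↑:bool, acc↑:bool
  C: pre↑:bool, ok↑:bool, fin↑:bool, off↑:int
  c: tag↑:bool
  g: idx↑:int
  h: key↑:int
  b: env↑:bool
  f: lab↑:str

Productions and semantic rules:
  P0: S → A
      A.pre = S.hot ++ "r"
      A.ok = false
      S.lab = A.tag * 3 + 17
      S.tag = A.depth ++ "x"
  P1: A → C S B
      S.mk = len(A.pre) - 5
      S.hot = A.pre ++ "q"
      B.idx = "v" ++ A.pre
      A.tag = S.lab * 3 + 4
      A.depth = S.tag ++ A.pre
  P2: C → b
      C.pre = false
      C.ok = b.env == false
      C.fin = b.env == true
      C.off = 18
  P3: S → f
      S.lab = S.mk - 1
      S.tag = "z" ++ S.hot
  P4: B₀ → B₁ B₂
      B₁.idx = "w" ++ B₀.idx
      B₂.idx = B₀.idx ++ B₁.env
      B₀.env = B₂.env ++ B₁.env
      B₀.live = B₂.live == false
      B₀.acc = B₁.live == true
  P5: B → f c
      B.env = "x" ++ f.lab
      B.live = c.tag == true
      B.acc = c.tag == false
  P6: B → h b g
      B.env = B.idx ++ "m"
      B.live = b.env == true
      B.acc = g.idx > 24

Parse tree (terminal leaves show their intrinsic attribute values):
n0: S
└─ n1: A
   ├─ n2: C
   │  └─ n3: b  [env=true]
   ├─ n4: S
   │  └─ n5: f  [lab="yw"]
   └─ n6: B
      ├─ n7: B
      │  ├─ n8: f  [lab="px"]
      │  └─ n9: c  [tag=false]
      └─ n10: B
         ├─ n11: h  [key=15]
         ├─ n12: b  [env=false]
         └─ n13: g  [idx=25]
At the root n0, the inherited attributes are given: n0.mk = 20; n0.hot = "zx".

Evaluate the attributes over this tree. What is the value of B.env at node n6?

"vzxrxpxmxpx"

1. n0.mk = 20  [given at root]
2. n0.hot = "zx"  [given at root]
3. n1.pre = "zxr"  [S.hot ++ "r"]
4. n1.ok = false  [false]
5. n3.env = true  [terminal]
6. n2.pre = false  [false]
7. n2.ok = false  [b.env == false]
8. n2.fin = true  [b.env == true]
9. n2.off = 18  [18]
10. n4.mk = -2  [len(A.pre) - 5]
11. n4.hot = "zxrq"  [A.pre ++ "q"]
12. n5.lab = "yw"  [terminal]
13. n4.lab = -3  [S.mk - 1]
14. n4.tag = "zzxrq"  ["z" ++ S.hot]
15. n6.idx = "vzxr"  ["v" ++ A.pre]
16. n7.idx = "wvzxr"  ["w" ++ B₀.idx]
17. n8.lab = "px"  [terminal]
18. n9.tag = false  [terminal]
19. n7.env = "xpx"  ["x" ++ f.lab]
20. n7.live = false  [c.tag == true]
21. n7.acc = true  [c.tag == false]
22. n10.idx = "vzxrxpx"  [B₀.idx ++ B₁.env]
23. n11.key = 15  [terminal]
24. n12.env = false  [terminal]
25. n13.idx = 25  [terminal]
26. n10.env = "vzxrxpxm"  [B.idx ++ "m"]
27. n10.live = false  [b.env == true]
28. n10.acc = true  [g.idx > 24]
29. n6.env = "vzxrxpxmxpx"  [B₂.env ++ B₁.env]
30. n6.live = true  [B₂.live == false]
31. n6.acc = false  [B₁.live == true]
32. n1.tag = -5  [S.lab * 3 + 4]
33. n1.depth = "zzxrqzxr"  [S.tag ++ A.pre]
34. n0.lab = 2  [A.tag * 3 + 17]
35. n0.tag = "zzxrqzxrx"  [A.depth ++ "x"]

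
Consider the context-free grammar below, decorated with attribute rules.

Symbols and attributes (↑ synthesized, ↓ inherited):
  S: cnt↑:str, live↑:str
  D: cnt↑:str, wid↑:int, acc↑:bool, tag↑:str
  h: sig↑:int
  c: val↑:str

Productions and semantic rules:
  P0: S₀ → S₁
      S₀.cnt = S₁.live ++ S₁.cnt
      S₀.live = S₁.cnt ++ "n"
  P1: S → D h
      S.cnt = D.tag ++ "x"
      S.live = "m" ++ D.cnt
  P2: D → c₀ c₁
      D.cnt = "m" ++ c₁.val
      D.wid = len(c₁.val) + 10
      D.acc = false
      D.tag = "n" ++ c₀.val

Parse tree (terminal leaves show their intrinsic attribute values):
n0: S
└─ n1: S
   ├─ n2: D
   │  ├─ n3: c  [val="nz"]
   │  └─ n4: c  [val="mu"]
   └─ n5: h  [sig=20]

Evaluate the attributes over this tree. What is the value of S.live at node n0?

1. n3.val = "nz"  [terminal]
2. n4.val = "mu"  [terminal]
3. n2.cnt = "mmu"  ["m" ++ c₁.val]
4. n2.wid = 12  [len(c₁.val) + 10]
5. n2.acc = false  [false]
6. n2.tag = "nnz"  ["n" ++ c₀.val]
7. n5.sig = 20  [terminal]
8. n1.cnt = "nnzx"  [D.tag ++ "x"]
9. n1.live = "mmmu"  ["m" ++ D.cnt]
10. n0.cnt = "mmmunnzx"  [S₁.live ++ S₁.cnt]
11. n0.live = "nnzxn"  [S₁.cnt ++ "n"]

"nnzxn"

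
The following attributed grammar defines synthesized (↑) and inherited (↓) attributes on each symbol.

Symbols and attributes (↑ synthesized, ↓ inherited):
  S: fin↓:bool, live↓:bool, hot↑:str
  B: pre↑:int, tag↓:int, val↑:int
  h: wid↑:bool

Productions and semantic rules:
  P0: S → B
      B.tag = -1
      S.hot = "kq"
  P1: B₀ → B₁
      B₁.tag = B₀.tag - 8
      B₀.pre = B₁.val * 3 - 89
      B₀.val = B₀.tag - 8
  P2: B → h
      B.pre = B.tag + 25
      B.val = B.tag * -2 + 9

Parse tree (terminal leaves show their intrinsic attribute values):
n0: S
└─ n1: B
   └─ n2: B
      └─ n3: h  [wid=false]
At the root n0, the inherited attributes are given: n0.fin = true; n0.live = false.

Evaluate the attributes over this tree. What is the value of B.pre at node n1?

-8

1. n0.fin = true  [given at root]
2. n0.live = false  [given at root]
3. n1.tag = -1  [-1]
4. n2.tag = -9  [B₀.tag - 8]
5. n3.wid = false  [terminal]
6. n2.pre = 16  [B.tag + 25]
7. n2.val = 27  [B.tag * -2 + 9]
8. n1.pre = -8  [B₁.val * 3 - 89]
9. n1.val = -9  [B₀.tag - 8]
10. n0.hot = "kq"  ["kq"]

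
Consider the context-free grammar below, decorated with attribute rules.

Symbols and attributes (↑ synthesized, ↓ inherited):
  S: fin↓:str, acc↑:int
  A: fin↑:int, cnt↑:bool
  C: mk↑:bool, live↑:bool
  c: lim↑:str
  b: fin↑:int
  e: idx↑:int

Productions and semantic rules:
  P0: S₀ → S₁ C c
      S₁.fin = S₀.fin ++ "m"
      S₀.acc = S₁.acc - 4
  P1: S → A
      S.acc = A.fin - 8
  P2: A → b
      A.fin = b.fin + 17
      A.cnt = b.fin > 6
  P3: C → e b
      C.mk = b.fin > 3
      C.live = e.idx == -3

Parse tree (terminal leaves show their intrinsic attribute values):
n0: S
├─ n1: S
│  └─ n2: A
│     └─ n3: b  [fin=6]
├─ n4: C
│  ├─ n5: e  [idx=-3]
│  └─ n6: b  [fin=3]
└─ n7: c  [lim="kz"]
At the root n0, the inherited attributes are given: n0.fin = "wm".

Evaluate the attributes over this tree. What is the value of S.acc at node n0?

11

1. n0.fin = "wm"  [given at root]
2. n1.fin = "wmm"  [S₀.fin ++ "m"]
3. n3.fin = 6  [terminal]
4. n2.fin = 23  [b.fin + 17]
5. n2.cnt = false  [b.fin > 6]
6. n1.acc = 15  [A.fin - 8]
7. n5.idx = -3  [terminal]
8. n6.fin = 3  [terminal]
9. n4.mk = false  [b.fin > 3]
10. n4.live = true  [e.idx == -3]
11. n7.lim = "kz"  [terminal]
12. n0.acc = 11  [S₁.acc - 4]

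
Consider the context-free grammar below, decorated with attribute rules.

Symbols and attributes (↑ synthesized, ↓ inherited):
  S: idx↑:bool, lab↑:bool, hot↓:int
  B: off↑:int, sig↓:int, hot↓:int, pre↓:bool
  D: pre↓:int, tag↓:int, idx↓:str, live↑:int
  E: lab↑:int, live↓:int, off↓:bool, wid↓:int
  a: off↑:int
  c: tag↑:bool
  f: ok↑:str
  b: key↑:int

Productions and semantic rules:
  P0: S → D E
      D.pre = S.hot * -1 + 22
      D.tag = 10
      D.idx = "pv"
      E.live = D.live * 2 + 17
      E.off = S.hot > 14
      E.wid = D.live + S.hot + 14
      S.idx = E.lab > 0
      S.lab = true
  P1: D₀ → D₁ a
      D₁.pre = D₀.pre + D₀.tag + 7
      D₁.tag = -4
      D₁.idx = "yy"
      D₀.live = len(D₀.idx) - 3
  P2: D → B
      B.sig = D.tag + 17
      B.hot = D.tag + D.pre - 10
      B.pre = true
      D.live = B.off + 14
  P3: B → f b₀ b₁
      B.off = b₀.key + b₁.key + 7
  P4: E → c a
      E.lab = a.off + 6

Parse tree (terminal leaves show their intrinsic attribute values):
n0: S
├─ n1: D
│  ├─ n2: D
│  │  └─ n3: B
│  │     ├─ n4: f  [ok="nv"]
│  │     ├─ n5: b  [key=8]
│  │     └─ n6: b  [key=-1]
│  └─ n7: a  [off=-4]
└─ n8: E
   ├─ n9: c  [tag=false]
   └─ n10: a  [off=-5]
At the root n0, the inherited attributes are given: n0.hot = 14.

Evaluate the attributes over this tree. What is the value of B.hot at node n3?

1. n0.hot = 14  [given at root]
2. n1.pre = 8  [S.hot * -1 + 22]
3. n1.tag = 10  [10]
4. n1.idx = "pv"  ["pv"]
5. n2.pre = 25  [D₀.pre + D₀.tag + 7]
6. n2.tag = -4  [-4]
7. n2.idx = "yy"  ["yy"]
8. n3.sig = 13  [D.tag + 17]
9. n3.hot = 11  [D.tag + D.pre - 10]
10. n3.pre = true  [true]
11. n4.ok = "nv"  [terminal]
12. n5.key = 8  [terminal]
13. n6.key = -1  [terminal]
14. n3.off = 14  [b₀.key + b₁.key + 7]
15. n2.live = 28  [B.off + 14]
16. n7.off = -4  [terminal]
17. n1.live = -1  [len(D₀.idx) - 3]
18. n8.live = 15  [D.live * 2 + 17]
19. n8.off = false  [S.hot > 14]
20. n8.wid = 27  [D.live + S.hot + 14]
21. n9.tag = false  [terminal]
22. n10.off = -5  [terminal]
23. n8.lab = 1  [a.off + 6]
24. n0.idx = true  [E.lab > 0]
25. n0.lab = true  [true]

11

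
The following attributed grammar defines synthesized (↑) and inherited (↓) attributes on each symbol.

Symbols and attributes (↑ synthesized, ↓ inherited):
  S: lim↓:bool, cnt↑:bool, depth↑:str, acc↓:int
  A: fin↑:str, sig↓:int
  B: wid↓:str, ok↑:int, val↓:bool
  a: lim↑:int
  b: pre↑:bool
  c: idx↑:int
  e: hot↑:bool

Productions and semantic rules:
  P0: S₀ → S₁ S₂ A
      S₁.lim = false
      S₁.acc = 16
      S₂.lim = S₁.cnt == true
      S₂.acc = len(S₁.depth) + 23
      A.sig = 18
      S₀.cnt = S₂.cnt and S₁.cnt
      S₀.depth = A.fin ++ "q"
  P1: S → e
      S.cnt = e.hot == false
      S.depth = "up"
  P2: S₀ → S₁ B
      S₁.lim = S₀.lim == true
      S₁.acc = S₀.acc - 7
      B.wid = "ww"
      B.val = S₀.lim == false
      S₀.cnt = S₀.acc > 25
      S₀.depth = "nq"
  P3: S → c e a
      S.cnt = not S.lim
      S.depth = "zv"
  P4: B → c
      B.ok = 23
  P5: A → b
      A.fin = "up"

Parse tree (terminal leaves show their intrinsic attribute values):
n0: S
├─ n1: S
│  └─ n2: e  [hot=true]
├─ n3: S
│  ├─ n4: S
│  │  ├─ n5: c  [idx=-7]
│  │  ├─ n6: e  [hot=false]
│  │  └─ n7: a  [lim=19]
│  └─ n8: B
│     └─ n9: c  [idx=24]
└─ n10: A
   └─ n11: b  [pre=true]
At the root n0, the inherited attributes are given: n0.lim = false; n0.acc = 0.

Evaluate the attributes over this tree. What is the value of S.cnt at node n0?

1. n0.lim = false  [given at root]
2. n0.acc = 0  [given at root]
3. n1.lim = false  [false]
4. n1.acc = 16  [16]
5. n2.hot = true  [terminal]
6. n1.cnt = false  [e.hot == false]
7. n1.depth = "up"  ["up"]
8. n3.lim = false  [S₁.cnt == true]
9. n3.acc = 25  [len(S₁.depth) + 23]
10. n4.lim = false  [S₀.lim == true]
11. n4.acc = 18  [S₀.acc - 7]
12. n5.idx = -7  [terminal]
13. n6.hot = false  [terminal]
14. n7.lim = 19  [terminal]
15. n4.cnt = true  [not S.lim]
16. n4.depth = "zv"  ["zv"]
17. n8.wid = "ww"  ["ww"]
18. n8.val = true  [S₀.lim == false]
19. n9.idx = 24  [terminal]
20. n8.ok = 23  [23]
21. n3.cnt = false  [S₀.acc > 25]
22. n3.depth = "nq"  ["nq"]
23. n10.sig = 18  [18]
24. n11.pre = true  [terminal]
25. n10.fin = "up"  ["up"]
26. n0.cnt = false  [S₂.cnt and S₁.cnt]
27. n0.depth = "upq"  [A.fin ++ "q"]

false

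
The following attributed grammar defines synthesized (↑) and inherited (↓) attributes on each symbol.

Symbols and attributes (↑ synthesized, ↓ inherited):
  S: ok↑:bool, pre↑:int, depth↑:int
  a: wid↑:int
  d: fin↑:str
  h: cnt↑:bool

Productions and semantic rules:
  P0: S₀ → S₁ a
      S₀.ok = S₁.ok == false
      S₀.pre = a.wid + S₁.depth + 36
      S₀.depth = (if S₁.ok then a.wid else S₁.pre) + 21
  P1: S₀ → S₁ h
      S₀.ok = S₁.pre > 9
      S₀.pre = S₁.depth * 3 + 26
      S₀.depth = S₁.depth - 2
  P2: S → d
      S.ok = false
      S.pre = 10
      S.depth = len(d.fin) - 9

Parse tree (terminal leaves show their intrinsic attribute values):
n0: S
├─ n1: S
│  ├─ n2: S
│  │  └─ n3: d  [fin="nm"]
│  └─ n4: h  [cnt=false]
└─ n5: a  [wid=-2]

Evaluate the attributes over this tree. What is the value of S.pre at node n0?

25

1. n3.fin = "nm"  [terminal]
2. n2.ok = false  [false]
3. n2.pre = 10  [10]
4. n2.depth = -7  [len(d.fin) - 9]
5. n4.cnt = false  [terminal]
6. n1.ok = true  [S₁.pre > 9]
7. n1.pre = 5  [S₁.depth * 3 + 26]
8. n1.depth = -9  [S₁.depth - 2]
9. n5.wid = -2  [terminal]
10. n0.ok = false  [S₁.ok == false]
11. n0.pre = 25  [a.wid + S₁.depth + 36]
12. n0.depth = 19  [(if S₁.ok then a.wid else S₁.pre) + 21]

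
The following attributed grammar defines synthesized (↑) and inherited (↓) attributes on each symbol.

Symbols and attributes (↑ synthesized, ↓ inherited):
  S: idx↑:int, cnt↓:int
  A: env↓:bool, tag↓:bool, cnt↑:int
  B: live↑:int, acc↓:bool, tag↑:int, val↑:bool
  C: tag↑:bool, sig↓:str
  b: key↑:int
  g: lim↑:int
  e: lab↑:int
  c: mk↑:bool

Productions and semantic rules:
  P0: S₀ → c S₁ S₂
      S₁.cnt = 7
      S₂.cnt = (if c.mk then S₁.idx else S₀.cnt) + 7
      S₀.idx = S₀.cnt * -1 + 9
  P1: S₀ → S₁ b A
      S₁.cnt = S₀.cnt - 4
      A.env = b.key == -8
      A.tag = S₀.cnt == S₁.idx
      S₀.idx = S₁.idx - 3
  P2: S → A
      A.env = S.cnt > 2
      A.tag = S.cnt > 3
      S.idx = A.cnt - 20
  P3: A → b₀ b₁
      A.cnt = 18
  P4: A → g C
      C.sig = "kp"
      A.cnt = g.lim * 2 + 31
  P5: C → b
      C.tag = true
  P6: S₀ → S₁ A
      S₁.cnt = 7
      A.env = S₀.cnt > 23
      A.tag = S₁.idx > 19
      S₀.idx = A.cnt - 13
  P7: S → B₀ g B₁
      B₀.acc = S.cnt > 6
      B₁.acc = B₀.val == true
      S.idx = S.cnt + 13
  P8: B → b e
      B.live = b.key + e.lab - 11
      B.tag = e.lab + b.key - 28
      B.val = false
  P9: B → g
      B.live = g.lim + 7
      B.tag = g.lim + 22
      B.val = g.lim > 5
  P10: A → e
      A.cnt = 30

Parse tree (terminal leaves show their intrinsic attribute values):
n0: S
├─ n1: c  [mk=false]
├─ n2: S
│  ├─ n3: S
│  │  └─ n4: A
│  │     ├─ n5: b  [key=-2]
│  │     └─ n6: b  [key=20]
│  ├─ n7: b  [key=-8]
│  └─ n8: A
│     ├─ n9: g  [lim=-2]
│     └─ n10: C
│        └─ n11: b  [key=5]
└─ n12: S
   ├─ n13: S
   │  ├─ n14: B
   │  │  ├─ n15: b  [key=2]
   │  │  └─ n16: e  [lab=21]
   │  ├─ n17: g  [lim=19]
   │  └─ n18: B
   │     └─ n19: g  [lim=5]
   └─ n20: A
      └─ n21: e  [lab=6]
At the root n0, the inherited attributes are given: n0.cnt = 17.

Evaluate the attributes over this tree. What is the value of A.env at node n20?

1. n0.cnt = 17  [given at root]
2. n1.mk = false  [terminal]
3. n2.cnt = 7  [7]
4. n3.cnt = 3  [S₀.cnt - 4]
5. n4.env = true  [S.cnt > 2]
6. n4.tag = false  [S.cnt > 3]
7. n5.key = -2  [terminal]
8. n6.key = 20  [terminal]
9. n4.cnt = 18  [18]
10. n3.idx = -2  [A.cnt - 20]
11. n7.key = -8  [terminal]
12. n8.env = true  [b.key == -8]
13. n8.tag = false  [S₀.cnt == S₁.idx]
14. n9.lim = -2  [terminal]
15. n10.sig = "kp"  ["kp"]
16. n11.key = 5  [terminal]
17. n10.tag = true  [true]
18. n8.cnt = 27  [g.lim * 2 + 31]
19. n2.idx = -5  [S₁.idx - 3]
20. n12.cnt = 24  [(if c.mk then S₁.idx else S₀.cnt) + 7]
21. n13.cnt = 7  [7]
22. n14.acc = true  [S.cnt > 6]
23. n15.key = 2  [terminal]
24. n16.lab = 21  [terminal]
25. n14.live = 12  [b.key + e.lab - 11]
26. n14.tag = -5  [e.lab + b.key - 28]
27. n14.val = false  [false]
28. n17.lim = 19  [terminal]
29. n18.acc = false  [B₀.val == true]
30. n19.lim = 5  [terminal]
31. n18.live = 12  [g.lim + 7]
32. n18.tag = 27  [g.lim + 22]
33. n18.val = false  [g.lim > 5]
34. n13.idx = 20  [S.cnt + 13]
35. n20.env = true  [S₀.cnt > 23]
36. n20.tag = true  [S₁.idx > 19]
37. n21.lab = 6  [terminal]
38. n20.cnt = 30  [30]
39. n12.idx = 17  [A.cnt - 13]
40. n0.idx = -8  [S₀.cnt * -1 + 9]

true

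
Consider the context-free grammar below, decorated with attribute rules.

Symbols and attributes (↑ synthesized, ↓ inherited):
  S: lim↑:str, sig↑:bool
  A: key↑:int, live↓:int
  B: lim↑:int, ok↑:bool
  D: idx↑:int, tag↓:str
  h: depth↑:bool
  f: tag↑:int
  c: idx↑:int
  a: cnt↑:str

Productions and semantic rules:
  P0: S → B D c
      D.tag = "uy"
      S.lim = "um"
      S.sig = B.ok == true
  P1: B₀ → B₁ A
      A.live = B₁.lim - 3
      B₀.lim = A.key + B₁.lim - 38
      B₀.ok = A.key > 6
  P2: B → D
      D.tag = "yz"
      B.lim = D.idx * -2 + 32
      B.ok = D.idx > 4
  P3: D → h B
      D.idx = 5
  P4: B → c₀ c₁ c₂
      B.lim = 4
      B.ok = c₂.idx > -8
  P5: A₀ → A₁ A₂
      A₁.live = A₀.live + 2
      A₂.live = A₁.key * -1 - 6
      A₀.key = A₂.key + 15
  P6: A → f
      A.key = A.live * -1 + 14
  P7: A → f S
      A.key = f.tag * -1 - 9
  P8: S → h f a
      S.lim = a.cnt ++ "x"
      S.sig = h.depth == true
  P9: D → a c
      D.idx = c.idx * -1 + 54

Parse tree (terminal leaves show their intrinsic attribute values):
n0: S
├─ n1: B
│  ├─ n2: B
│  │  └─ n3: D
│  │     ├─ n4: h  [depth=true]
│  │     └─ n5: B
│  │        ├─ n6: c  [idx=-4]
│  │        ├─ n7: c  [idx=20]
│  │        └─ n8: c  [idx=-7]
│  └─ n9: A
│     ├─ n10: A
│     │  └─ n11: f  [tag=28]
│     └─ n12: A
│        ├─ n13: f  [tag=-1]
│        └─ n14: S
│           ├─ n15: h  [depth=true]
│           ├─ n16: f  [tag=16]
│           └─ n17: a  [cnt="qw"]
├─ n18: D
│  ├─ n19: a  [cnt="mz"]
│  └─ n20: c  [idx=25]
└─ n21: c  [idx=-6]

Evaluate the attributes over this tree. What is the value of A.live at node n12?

1

1. n3.tag = "yz"  ["yz"]
2. n4.depth = true  [terminal]
3. n6.idx = -4  [terminal]
4. n7.idx = 20  [terminal]
5. n8.idx = -7  [terminal]
6. n5.lim = 4  [4]
7. n5.ok = true  [c₂.idx > -8]
8. n3.idx = 5  [5]
9. n2.lim = 22  [D.idx * -2 + 32]
10. n2.ok = true  [D.idx > 4]
11. n9.live = 19  [B₁.lim - 3]
12. n10.live = 21  [A₀.live + 2]
13. n11.tag = 28  [terminal]
14. n10.key = -7  [A.live * -1 + 14]
15. n12.live = 1  [A₁.key * -1 - 6]
16. n13.tag = -1  [terminal]
17. n15.depth = true  [terminal]
18. n16.tag = 16  [terminal]
19. n17.cnt = "qw"  [terminal]
20. n14.lim = "qwx"  [a.cnt ++ "x"]
21. n14.sig = true  [h.depth == true]
22. n12.key = -8  [f.tag * -1 - 9]
23. n9.key = 7  [A₂.key + 15]
24. n1.lim = -9  [A.key + B₁.lim - 38]
25. n1.ok = true  [A.key > 6]
26. n18.tag = "uy"  ["uy"]
27. n19.cnt = "mz"  [terminal]
28. n20.idx = 25  [terminal]
29. n18.idx = 29  [c.idx * -1 + 54]
30. n21.idx = -6  [terminal]
31. n0.lim = "um"  ["um"]
32. n0.sig = true  [B.ok == true]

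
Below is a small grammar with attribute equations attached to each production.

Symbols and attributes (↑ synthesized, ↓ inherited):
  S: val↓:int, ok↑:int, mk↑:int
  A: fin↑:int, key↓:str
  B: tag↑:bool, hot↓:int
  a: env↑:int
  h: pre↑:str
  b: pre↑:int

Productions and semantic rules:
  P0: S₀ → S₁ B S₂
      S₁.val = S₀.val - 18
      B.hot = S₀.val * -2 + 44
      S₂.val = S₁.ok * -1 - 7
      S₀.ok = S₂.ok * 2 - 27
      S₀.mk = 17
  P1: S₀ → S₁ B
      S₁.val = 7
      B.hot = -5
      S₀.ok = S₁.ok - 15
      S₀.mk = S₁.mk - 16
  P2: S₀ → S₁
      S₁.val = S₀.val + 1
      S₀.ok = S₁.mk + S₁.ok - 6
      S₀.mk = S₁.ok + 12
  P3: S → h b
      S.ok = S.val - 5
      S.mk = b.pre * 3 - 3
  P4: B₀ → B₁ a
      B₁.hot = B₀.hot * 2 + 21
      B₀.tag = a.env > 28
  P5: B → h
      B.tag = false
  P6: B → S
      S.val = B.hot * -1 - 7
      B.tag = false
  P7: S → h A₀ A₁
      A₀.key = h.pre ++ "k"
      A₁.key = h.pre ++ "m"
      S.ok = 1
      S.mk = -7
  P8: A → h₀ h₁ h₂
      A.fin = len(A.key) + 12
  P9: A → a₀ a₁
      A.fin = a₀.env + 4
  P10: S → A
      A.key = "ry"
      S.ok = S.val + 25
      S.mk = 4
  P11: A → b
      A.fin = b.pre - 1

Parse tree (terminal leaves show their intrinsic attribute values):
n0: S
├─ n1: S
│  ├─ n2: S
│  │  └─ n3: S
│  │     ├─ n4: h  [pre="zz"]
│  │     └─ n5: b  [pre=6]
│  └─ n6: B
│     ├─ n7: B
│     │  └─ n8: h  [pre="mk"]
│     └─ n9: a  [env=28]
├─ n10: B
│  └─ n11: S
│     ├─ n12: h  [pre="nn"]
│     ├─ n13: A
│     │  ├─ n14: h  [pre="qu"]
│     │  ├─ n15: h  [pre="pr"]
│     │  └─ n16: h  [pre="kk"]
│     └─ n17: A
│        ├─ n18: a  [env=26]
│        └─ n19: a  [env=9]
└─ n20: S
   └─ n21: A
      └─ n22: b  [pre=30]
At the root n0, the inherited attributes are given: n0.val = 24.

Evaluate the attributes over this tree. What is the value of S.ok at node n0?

15

1. n0.val = 24  [given at root]
2. n1.val = 6  [S₀.val - 18]
3. n2.val = 7  [7]
4. n3.val = 8  [S₀.val + 1]
5. n4.pre = "zz"  [terminal]
6. n5.pre = 6  [terminal]
7. n3.ok = 3  [S.val - 5]
8. n3.mk = 15  [b.pre * 3 - 3]
9. n2.ok = 12  [S₁.mk + S₁.ok - 6]
10. n2.mk = 15  [S₁.ok + 12]
11. n6.hot = -5  [-5]
12. n7.hot = 11  [B₀.hot * 2 + 21]
13. n8.pre = "mk"  [terminal]
14. n7.tag = false  [false]
15. n9.env = 28  [terminal]
16. n6.tag = false  [a.env > 28]
17. n1.ok = -3  [S₁.ok - 15]
18. n1.mk = -1  [S₁.mk - 16]
19. n10.hot = -4  [S₀.val * -2 + 44]
20. n11.val = -3  [B.hot * -1 - 7]
21. n12.pre = "nn"  [terminal]
22. n13.key = "nnk"  [h.pre ++ "k"]
23. n14.pre = "qu"  [terminal]
24. n15.pre = "pr"  [terminal]
25. n16.pre = "kk"  [terminal]
26. n13.fin = 15  [len(A.key) + 12]
27. n17.key = "nnm"  [h.pre ++ "m"]
28. n18.env = 26  [terminal]
29. n19.env = 9  [terminal]
30. n17.fin = 30  [a₀.env + 4]
31. n11.ok = 1  [1]
32. n11.mk = -7  [-7]
33. n10.tag = false  [false]
34. n20.val = -4  [S₁.ok * -1 - 7]
35. n21.key = "ry"  ["ry"]
36. n22.pre = 30  [terminal]
37. n21.fin = 29  [b.pre - 1]
38. n20.ok = 21  [S.val + 25]
39. n20.mk = 4  [4]
40. n0.ok = 15  [S₂.ok * 2 - 27]
41. n0.mk = 17  [17]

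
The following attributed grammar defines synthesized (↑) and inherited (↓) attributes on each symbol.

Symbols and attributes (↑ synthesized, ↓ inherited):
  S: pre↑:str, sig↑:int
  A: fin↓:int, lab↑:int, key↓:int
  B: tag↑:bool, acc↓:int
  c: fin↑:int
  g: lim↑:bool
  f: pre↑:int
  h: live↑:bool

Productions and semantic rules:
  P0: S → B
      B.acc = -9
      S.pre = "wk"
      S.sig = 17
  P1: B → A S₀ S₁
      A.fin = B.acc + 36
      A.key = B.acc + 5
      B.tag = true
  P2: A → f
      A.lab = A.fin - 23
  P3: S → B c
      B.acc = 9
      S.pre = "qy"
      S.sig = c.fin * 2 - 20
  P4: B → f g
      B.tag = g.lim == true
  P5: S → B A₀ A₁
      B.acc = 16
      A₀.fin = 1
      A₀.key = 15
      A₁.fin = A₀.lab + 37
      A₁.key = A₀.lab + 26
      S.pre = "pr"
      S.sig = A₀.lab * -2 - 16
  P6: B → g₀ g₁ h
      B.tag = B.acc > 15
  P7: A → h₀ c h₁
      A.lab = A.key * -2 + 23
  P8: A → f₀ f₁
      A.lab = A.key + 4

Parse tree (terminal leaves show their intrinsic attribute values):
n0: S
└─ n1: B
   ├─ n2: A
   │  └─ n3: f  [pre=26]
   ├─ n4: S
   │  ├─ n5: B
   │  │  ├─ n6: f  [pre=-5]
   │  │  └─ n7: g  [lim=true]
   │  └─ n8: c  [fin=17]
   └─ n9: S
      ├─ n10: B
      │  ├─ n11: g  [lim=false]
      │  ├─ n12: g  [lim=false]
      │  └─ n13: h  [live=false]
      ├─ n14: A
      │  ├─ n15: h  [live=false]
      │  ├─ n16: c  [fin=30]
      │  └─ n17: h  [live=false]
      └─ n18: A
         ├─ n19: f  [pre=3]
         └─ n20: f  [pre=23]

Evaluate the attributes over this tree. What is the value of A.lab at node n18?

1. n1.acc = -9  [-9]
2. n2.fin = 27  [B.acc + 36]
3. n2.key = -4  [B.acc + 5]
4. n3.pre = 26  [terminal]
5. n2.lab = 4  [A.fin - 23]
6. n5.acc = 9  [9]
7. n6.pre = -5  [terminal]
8. n7.lim = true  [terminal]
9. n5.tag = true  [g.lim == true]
10. n8.fin = 17  [terminal]
11. n4.pre = "qy"  ["qy"]
12. n4.sig = 14  [c.fin * 2 - 20]
13. n10.acc = 16  [16]
14. n11.lim = false  [terminal]
15. n12.lim = false  [terminal]
16. n13.live = false  [terminal]
17. n10.tag = true  [B.acc > 15]
18. n14.fin = 1  [1]
19. n14.key = 15  [15]
20. n15.live = false  [terminal]
21. n16.fin = 30  [terminal]
22. n17.live = false  [terminal]
23. n14.lab = -7  [A.key * -2 + 23]
24. n18.fin = 30  [A₀.lab + 37]
25. n18.key = 19  [A₀.lab + 26]
26. n19.pre = 3  [terminal]
27. n20.pre = 23  [terminal]
28. n18.lab = 23  [A.key + 4]
29. n9.pre = "pr"  ["pr"]
30. n9.sig = -2  [A₀.lab * -2 - 16]
31. n1.tag = true  [true]
32. n0.pre = "wk"  ["wk"]
33. n0.sig = 17  [17]

23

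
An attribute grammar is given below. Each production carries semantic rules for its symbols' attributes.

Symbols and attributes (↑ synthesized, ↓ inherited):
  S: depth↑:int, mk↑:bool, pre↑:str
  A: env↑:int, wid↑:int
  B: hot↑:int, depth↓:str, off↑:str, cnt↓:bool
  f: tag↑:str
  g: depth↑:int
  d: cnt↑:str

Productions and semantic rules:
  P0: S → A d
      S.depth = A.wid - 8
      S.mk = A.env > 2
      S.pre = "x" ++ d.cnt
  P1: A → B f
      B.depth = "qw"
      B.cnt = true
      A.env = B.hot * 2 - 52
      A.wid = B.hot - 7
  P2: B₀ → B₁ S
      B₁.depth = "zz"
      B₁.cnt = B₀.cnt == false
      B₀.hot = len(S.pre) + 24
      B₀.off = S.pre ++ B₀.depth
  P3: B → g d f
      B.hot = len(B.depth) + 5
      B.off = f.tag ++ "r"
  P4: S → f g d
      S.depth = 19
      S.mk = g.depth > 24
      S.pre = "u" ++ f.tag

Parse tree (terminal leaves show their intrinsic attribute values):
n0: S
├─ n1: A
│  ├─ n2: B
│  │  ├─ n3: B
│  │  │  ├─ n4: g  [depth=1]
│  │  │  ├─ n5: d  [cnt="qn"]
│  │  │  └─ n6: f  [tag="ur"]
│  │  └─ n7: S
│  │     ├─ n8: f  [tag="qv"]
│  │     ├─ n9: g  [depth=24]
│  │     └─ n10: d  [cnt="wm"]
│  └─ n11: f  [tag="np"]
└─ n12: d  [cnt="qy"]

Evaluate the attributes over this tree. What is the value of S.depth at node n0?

12

1. n2.depth = "qw"  ["qw"]
2. n2.cnt = true  [true]
3. n3.depth = "zz"  ["zz"]
4. n3.cnt = false  [B₀.cnt == false]
5. n4.depth = 1  [terminal]
6. n5.cnt = "qn"  [terminal]
7. n6.tag = "ur"  [terminal]
8. n3.hot = 7  [len(B.depth) + 5]
9. n3.off = "urr"  [f.tag ++ "r"]
10. n8.tag = "qv"  [terminal]
11. n9.depth = 24  [terminal]
12. n10.cnt = "wm"  [terminal]
13. n7.depth = 19  [19]
14. n7.mk = false  [g.depth > 24]
15. n7.pre = "uqv"  ["u" ++ f.tag]
16. n2.hot = 27  [len(S.pre) + 24]
17. n2.off = "uqvqw"  [S.pre ++ B₀.depth]
18. n11.tag = "np"  [terminal]
19. n1.env = 2  [B.hot * 2 - 52]
20. n1.wid = 20  [B.hot - 7]
21. n12.cnt = "qy"  [terminal]
22. n0.depth = 12  [A.wid - 8]
23. n0.mk = false  [A.env > 2]
24. n0.pre = "xqy"  ["x" ++ d.cnt]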